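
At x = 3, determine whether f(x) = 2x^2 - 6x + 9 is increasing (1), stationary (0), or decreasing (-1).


Compute f'(x) to determine behavior:
f'(x) = 4x - 6
f'(3) = 4 * 3 - 6
= 12 - 6
= 6
Since f'(3) > 0, the function is increasing (1)

1


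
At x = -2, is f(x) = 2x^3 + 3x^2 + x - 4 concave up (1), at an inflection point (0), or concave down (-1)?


Concavity is determined by the sign of f''(x).
f(x) = 2x^3 + 3x^2 + x - 4
f'(x) = 6x^2 + 6x + 1
f''(x) = 12x + 6
f''(-2) = 12 * (-2) + 6
= -24 + 6
= -18
Since f''(-2) < 0, the function is concave down (-1)

-1


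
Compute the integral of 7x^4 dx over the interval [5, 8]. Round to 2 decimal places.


Find the antiderivative of 7x^4:
F(x) = 7/5 * x^5
Apply the Fundamental Theorem of Calculus:
F(8) - F(5)
= 7/5 * 8^5 - 7/5 * 5^5
= 7/5 * (32768 - 3125)
= 7/5 * 29643
= 207501/5 = 41500.20

41500.20


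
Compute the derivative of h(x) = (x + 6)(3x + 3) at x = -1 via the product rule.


Let u(x) = x + 6 and v(x) = 3x + 3
u'(x) = 1
v'(x) = 3
Product rule: h'(x) = u'(x)*v(x) + u(x)*v'(x)
= 1 * (3x + 3) + (x + 6) * 3
At x = -1:
u(-1) = 1 * (-1) + 6 = 5
v(-1) = 3 * (-1) + 3 = 0
h'(-1) = 1 * 0 + 5 * 3
= 0 + 15
= 15

15


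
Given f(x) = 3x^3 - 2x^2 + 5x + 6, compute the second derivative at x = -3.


First derivative:
f'(x) = 9x^2 - 4x + 5
Second derivative:
f''(x) = 18x - 4
Substitute x = -3:
f''(-3) = 18 * (-3) - 4
= -54 - 4
= -58

-58


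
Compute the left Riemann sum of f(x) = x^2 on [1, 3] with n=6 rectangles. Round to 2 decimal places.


Left Riemann sum uses left endpoints of each subinterval.
Interval: [1, 3], n = 6
dx = (3 - 1) / 6 = 1/3
Left endpoints: [1, 4/3, 5/3, 2, 7/3, 8/3]
f values: [1, 16/9, 25/9, 4, 49/9, 64/9]
Sum = dx * (sum of f values)
= 1/3 * 199/9
= 199/27 ≈ 7.37

7.37


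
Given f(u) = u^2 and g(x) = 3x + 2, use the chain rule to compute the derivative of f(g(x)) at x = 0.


Using the chain rule: (f(g(x)))' = f'(g(x)) * g'(x)
First, find g(0):
g(0) = 3 * 0 + 2 = 2
Next, f'(u) = 2u
And g'(x) = 3
So f'(g(0)) * g'(0)
= 2 * 2 * 3
= 12

12


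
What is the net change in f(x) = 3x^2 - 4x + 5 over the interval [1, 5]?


Net change = f(b) - f(a)
f(x) = 3x^2 - 4x + 5
Compute f(5):
f(5) = 3 * 5^2 - 4 * 5 + 5
= 75 - 20 + 5
= 60
Compute f(1):
f(1) = 3 * 1^2 - 4 * 1 + 5
= 3 - 4 + 5
= 4
Net change = 60 - 4 = 56

56


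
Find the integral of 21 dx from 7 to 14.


The integral of a constant k over [a, b] equals k * (b - a).
integral from 7 to 14 of 21 dx
= 21 * (14 - 7)
= 21 * 7
= 147

147


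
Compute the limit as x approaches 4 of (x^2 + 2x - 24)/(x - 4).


Direct substitution gives 0/0, so we factor the numerator.
Factor: (x^2 + 2x - 24) = (x - 4)(x + 6)
Cancel the common factor (x - 4):
(x^2 + 2x - 24)/(x - 4) = (x + 6)
Now substitute x = 4:
= (4) - (-6) = 10

10


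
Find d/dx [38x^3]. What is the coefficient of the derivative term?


We apply the power rule: d/dx [ax^n] = a*n * x^(n-1)
d/dx [38x^3]
= 38 * 3 * x^(3-1)
= 114x^2
The coefficient is 114

114


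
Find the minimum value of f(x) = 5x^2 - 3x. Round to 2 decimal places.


For a quadratic f(x) = ax^2 + bx + c with a > 0, the minimum is at the vertex.
Vertex x-coordinate: x = -b/(2a)
x = -(-3) / (2 * 5)
x = 3/10
Substitute back to find the minimum value:
f(3/10) = 5 * (3/10)^2 - 3 * (3/10) + 0
= 9/20 - 9/10 + 0
= -9/20 = -0.45

-0.45


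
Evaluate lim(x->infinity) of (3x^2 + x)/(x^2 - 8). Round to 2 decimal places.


For limits at infinity with equal-degree polynomials,
we compare leading coefficients.
Numerator leading term: 3x^2
Denominator leading term: x^2
Divide both by x^2:
lim = (3 + 1/x) / (1 - 8/x^2)
As x -> infinity, the 1/x and 1/x^2 terms vanish:
= 3/1 = 3 = 3.00

3.00


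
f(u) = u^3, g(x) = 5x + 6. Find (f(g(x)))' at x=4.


Using the chain rule: (f(g(x)))' = f'(g(x)) * g'(x)
First, find g(4):
g(4) = 5 * 4 + 6 = 26
Next, f'(u) = 3u^2
And g'(x) = 5
So f'(g(4)) * g'(4)
= 3 * 26^2 * 5
= 3 * 676 * 5
= 10140

10140


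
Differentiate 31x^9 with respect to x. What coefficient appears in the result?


We apply the power rule: d/dx [ax^n] = a*n * x^(n-1)
d/dx [31x^9]
= 31 * 9 * x^(9-1)
= 279x^8
The coefficient is 279

279


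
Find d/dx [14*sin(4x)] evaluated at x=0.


Apply the chain rule to differentiate 14*sin(4x):
d/dx [14*sin(4x)]
= 14 * cos(4x) * d/dx(4x)
= 14 * 4 * cos(4x)
= 56 * cos(4x)
Evaluate at x = 0:
= 56 * cos(0)
= 56 * 1
= 56

56


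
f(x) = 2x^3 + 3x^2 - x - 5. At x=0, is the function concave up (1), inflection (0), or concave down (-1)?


Concavity is determined by the sign of f''(x).
f(x) = 2x^3 + 3x^2 - x - 5
f'(x) = 6x^2 + 6x - 1
f''(x) = 12x + 6
f''(0) = 12 * 0 + 6
= 0 + 6
= 6
Since f''(0) > 0, the function is concave up (1)

1


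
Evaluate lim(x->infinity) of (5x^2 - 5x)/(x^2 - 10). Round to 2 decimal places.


For limits at infinity with equal-degree polynomials,
we compare leading coefficients.
Numerator leading term: 5x^2
Denominator leading term: x^2
Divide both by x^2:
lim = (5 - 5/x) / (1 - 10/x^2)
As x -> infinity, the 1/x and 1/x^2 terms vanish:
= 5/1 = 5 = 5.00

5.00


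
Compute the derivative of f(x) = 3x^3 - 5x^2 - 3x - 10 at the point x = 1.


Differentiate f(x) = 3x^3 - 5x^2 - 3x - 10 term by term:
f'(x) = 9x^2 - 10x - 3
Substitute x = 1:
f'(1) = 9 * 1^2 - 10 * 1 - 3
= 9 - 10 - 3
= -4

-4


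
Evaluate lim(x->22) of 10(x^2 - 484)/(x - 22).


Direct substitution gives 0/0, so we factor the numerator.
Factor: 10(x^2 - 484) = 10 * (x - 22)(x + 22)
Cancel the common factor (x - 22):
10(x^2 - 484)/(x - 22) = 10 * (x + 22)
Now substitute x = 22:
= 10 * (22 + 22) = 440

440


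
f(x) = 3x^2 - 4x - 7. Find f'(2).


Differentiate term by term using power and sum rules:
f(x) = 3x^2 - 4x - 7
f'(x) = 6x - 4
Substitute x = 2:
f'(2) = 6 * 2 - 4
= 12 - 4
= 8

8


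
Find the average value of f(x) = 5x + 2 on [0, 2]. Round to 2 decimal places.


Average value = 1/(b-a) * integral from a to b of f(x) dx
First compute the integral of 5x + 2:
F(x) = (5/2)x^2 + 2x
F(2) = 5/2 * 4 + 2 * 2 = 14
F(0) = 5/2 * 0 + 2 * 0 = 0
Integral = 14 - 0 = 14
Average = 14 / (2 - 0) = 14 / 2
= 7 = 7.00

7.00


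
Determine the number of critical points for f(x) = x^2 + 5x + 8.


Find where f'(x) = 0:
f'(x) = 2x + 5
Set f'(x) = 0:
2x + 5 = 0
x = -5 / 2 = -5/2
This is a linear equation in x, so there is exactly one solution.
Number of critical points: 1

1


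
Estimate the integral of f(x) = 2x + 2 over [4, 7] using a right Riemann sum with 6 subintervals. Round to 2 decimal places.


Right Riemann sum uses right endpoints of each subinterval.
Interval: [4, 7], n = 6
dx = (7 - 4) / 6 = 1/2
Right endpoints: [9/2, 5, 11/2, 6, 13/2, 7]
f values: [11, 12, 13, 14, 15, 16]
Sum = dx * (sum of f values)
= 1/2 * 81
= 81/2 = 40.50

40.50


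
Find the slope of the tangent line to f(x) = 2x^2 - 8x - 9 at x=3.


The slope of the tangent line equals f'(x) at the point.
f(x) = 2x^2 - 8x - 9
f'(x) = 4x - 8
At x = 3:
f'(3) = 4 * 3 - 8
= 12 - 8
= 4

4


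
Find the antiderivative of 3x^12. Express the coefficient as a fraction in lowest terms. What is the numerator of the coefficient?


Apply the power rule for integration:
integral of ax^n dx = a/(n+1) * x^(n+1) + C
integral of 3x^12 dx
= 3/13 * x^13 + C
The coefficient in lowest terms is 3/13, and its numerator is 3

3


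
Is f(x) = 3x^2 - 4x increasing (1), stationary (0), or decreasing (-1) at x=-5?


Compute f'(x) to determine behavior:
f'(x) = 6x - 4
f'(-5) = 6 * (-5) - 4
= -30 - 4
= -34
Since f'(-5) < 0, the function is decreasing (-1)

-1


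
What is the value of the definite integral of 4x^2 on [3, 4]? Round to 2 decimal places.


Find the antiderivative of 4x^2:
F(x) = 4/3 * x^3
Apply the Fundamental Theorem of Calculus:
F(4) - F(3)
= 4/3 * 4^3 - 4/3 * 3^3
= 4/3 * (64 - 27)
= 4/3 * 37
= 148/3 ≈ 49.33

49.33


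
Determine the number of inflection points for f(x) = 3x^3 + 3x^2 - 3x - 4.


Inflection points occur where f''(x) = 0 and concavity changes.
f(x) = 3x^3 + 3x^2 - 3x - 4
f'(x) = 9x^2 + 6x - 3
f''(x) = 18x + 6
Set f''(x) = 0:
18x + 6 = 0
x = -6 / 18 = -1/3
Since f''(x) is linear (degree 1), it changes sign at this point.
Therefore there is exactly 1 inflection point.

1


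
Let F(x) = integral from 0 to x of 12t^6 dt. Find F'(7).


By the Fundamental Theorem of Calculus (Part 1):
If F(x) = integral from 0 to x of f(t) dt, then F'(x) = f(x)
Here f(t) = 12t^6
So F'(x) = 12x^6
Evaluate at x = 7:
F'(7) = 12 * 7^6
= 12 * 117649
= 1411788

1411788


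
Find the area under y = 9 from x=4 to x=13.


The area under a constant function y = 9 is a rectangle.
Width = 13 - 4 = 9
Height = 9
Area = width * height
= 9 * 9
= 81

81


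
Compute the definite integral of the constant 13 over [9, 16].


The integral of a constant k over [a, b] equals k * (b - a).
integral from 9 to 16 of 13 dx
= 13 * (16 - 9)
= 13 * 7
= 91

91


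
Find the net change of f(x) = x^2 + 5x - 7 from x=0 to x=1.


Net change = f(b) - f(a)
f(x) = x^2 + 5x - 7
Compute f(1):
f(1) = 1 * 1^2 + 5 * 1 - 7
= 1 + 5 - 7
= -1
Compute f(0):
f(0) = 1 * 0^2 + 5 * 0 - 7
= 0 + 0 - 7
= -7
Net change = -1 - (-7) = 6

6


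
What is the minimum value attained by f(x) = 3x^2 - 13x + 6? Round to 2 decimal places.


For a quadratic f(x) = ax^2 + bx + c with a > 0, the minimum is at the vertex.
Vertex x-coordinate: x = -b/(2a)
x = -(-13) / (2 * 3)
x = 13/6
Substitute back to find the minimum value:
f(13/6) = 3 * (13/6)^2 - 13 * (13/6) + 6
= 169/12 - 169/6 + 6
= -97/12 ≈ -8.08

-8.08


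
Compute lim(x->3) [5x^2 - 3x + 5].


Since polynomials are continuous, we use direct substitution.
lim(x->3) of 5x^2 - 3x + 5
= 5 * 3^2 - 3 * 3 + 5
= 45 - 9 + 5
= 41

41


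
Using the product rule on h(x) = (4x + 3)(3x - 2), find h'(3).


Let u(x) = 4x + 3 and v(x) = 3x - 2
u'(x) = 4
v'(x) = 3
Product rule: h'(x) = u'(x)*v(x) + u(x)*v'(x)
= 4 * (3x - 2) + (4x + 3) * 3
At x = 3:
u(3) = 4 * 3 + 3 = 15
v(3) = 3 * 3 - 2 = 7
h'(3) = 4 * 7 + 15 * 3
= 28 + 45
= 73

73


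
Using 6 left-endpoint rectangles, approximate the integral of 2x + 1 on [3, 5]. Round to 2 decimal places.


Left Riemann sum uses left endpoints of each subinterval.
Interval: [3, 5], n = 6
dx = (5 - 3) / 6 = 1/3
Left endpoints: [3, 10/3, 11/3, 4, 13/3, 14/3]
f values: [7, 23/3, 25/3, 9, 29/3, 31/3]
Sum = dx * (sum of f values)
= 1/3 * 52
= 52/3 ≈ 17.33

17.33


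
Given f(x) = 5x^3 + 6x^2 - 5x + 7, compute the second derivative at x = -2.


First derivative:
f'(x) = 15x^2 + 12x - 5
Second derivative:
f''(x) = 30x + 12
Substitute x = -2:
f''(-2) = 30 * (-2) + 12
= -60 + 12
= -48

-48


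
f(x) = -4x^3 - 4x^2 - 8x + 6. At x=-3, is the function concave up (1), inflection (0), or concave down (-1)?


Concavity is determined by the sign of f''(x).
f(x) = -4x^3 - 4x^2 - 8x + 6
f'(x) = -12x^2 - 8x - 8
f''(x) = -24x - 8
f''(-3) = -24 * (-3) - 8
= 72 - 8
= 64
Since f''(-3) > 0, the function is concave up (1)

1


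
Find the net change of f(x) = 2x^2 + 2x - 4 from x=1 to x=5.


Net change = f(b) - f(a)
f(x) = 2x^2 + 2x - 4
Compute f(5):
f(5) = 2 * 5^2 + 2 * 5 - 4
= 50 + 10 - 4
= 56
Compute f(1):
f(1) = 2 * 1^2 + 2 * 1 - 4
= 2 + 2 - 4
= 0
Net change = 56 - 0 = 56

56


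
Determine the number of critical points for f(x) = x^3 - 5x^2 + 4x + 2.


Find where f'(x) = 0:
f(x) = x^3 - 5x^2 + 4x + 2
f'(x) = 3x^2 - 10x + 4
This is a quadratic in x. Use the discriminant to count real roots.
Discriminant = (-10)^2 - 4 * 3 * 4
= 100 - 48
= 52
Since discriminant > 0, f'(x) = 0 has 2 real solutions.
Number of critical points: 2

2


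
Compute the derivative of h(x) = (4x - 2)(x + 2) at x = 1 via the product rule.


Let u(x) = 4x - 2 and v(x) = x + 2
u'(x) = 4
v'(x) = 1
Product rule: h'(x) = u'(x)*v(x) + u(x)*v'(x)
= 4 * (x + 2) + (4x - 2) * 1
At x = 1:
u(1) = 4 * 1 - 2 = 2
v(1) = 1 * 1 + 2 = 3
h'(1) = 4 * 3 + 2 * 1
= 12 + 2
= 14

14


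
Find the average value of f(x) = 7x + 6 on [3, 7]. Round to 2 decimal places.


Average value = 1/(b-a) * integral from a to b of f(x) dx
First compute the integral of 7x + 6:
F(x) = (7/2)x^2 + 6x
F(7) = 7/2 * 49 + 6 * 7 = 427/2
F(3) = 7/2 * 9 + 6 * 3 = 99/2
Integral = 427/2 - 99/2 = 164
Average = 164 / (7 - 3) = 164 / 4
= 41 = 41.00

41.00


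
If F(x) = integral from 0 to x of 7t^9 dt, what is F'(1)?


By the Fundamental Theorem of Calculus (Part 1):
If F(x) = integral from 0 to x of f(t) dt, then F'(x) = f(x)
Here f(t) = 7t^9
So F'(x) = 7x^9
Evaluate at x = 1:
F'(1) = 7 * 1^9
= 7 * 1
= 7

7


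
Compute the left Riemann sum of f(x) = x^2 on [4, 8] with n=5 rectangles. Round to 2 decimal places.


Left Riemann sum uses left endpoints of each subinterval.
Interval: [4, 8], n = 5
dx = (8 - 4) / 5 = 4/5
Left endpoints: [4, 24/5, 28/5, 32/5, 36/5]
f values: [16, 576/25, 784/25, 1024/25, 1296/25]
Sum = dx * (sum of f values)
= 4/5 * 816/5
= 3264/25 = 130.56

130.56


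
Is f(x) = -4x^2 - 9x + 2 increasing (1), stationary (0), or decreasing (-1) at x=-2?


Compute f'(x) to determine behavior:
f'(x) = -8x - 9
f'(-2) = -8 * (-2) - 9
= 16 - 9
= 7
Since f'(-2) > 0, the function is increasing (1)

1


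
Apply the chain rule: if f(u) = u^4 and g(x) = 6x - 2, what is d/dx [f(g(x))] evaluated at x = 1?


Using the chain rule: (f(g(x)))' = f'(g(x)) * g'(x)
First, find g(1):
g(1) = 6 * 1 - 2 = 4
Next, f'(u) = 4u^3
And g'(x) = 6
So f'(g(1)) * g'(1)
= 4 * 4^3 * 6
= 4 * 64 * 6
= 1536

1536


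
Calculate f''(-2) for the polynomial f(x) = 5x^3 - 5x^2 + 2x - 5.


First derivative:
f'(x) = 15x^2 - 10x + 2
Second derivative:
f''(x) = 30x - 10
Substitute x = -2:
f''(-2) = 30 * (-2) - 10
= -60 - 10
= -70

-70


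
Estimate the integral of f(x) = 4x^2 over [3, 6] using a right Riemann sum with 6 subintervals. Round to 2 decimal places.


Right Riemann sum uses right endpoints of each subinterval.
Interval: [3, 6], n = 6
dx = (6 - 3) / 6 = 1/2
Right endpoints: [7/2, 4, 9/2, 5, 11/2, 6]
f values: [49, 64, 81, 100, 121, 144]
Sum = dx * (sum of f values)
= 1/2 * 559
= 559/2 = 279.50

279.50


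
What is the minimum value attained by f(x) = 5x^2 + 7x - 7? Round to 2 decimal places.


For a quadratic f(x) = ax^2 + bx + c with a > 0, the minimum is at the vertex.
Vertex x-coordinate: x = -b/(2a)
x = -(7) / (2 * 5)
x = -7/10
Substitute back to find the minimum value:
f(-7/10) = 5 * (-7/10)^2 + 7 * (-7/10) - 7
= 49/20 - 49/10 - 7
= -189/20 = -9.45

-9.45


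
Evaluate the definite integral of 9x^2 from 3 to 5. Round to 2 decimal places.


Find the antiderivative of 9x^2:
F(x) = 9/3 * x^3
Apply the Fundamental Theorem of Calculus:
F(5) - F(3)
= 9/3 * 5^3 - 9/3 * 3^3
= 9/3 * (125 - 27)
= 9/3 * 98
= 294 = 294.00

294.00


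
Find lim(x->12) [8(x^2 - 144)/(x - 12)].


Direct substitution gives 0/0, so we factor the numerator.
Factor: 8(x^2 - 144) = 8 * (x - 12)(x + 12)
Cancel the common factor (x - 12):
8(x^2 - 144)/(x - 12) = 8 * (x + 12)
Now substitute x = 12:
= 8 * (12 + 12) = 192

192


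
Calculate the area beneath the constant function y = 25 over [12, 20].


The area under a constant function y = 25 is a rectangle.
Width = 20 - 12 = 8
Height = 25
Area = width * height
= 8 * 25
= 200

200


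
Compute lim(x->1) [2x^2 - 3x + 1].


Since polynomials are continuous, we use direct substitution.
lim(x->1) of 2x^2 - 3x + 1
= 2 * 1^2 - 3 * 1 + 1
= 2 - 3 + 1
= 0

0


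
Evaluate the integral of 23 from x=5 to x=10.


The integral of a constant k over [a, b] equals k * (b - a).
integral from 5 to 10 of 23 dx
= 23 * (10 - 5)
= 23 * 5
= 115

115


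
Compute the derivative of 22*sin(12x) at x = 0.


Apply the chain rule to differentiate 22*sin(12x):
d/dx [22*sin(12x)]
= 22 * cos(12x) * d/dx(12x)
= 22 * 12 * cos(12x)
= 264 * cos(12x)
Evaluate at x = 0:
= 264 * cos(0)
= 264 * 1
= 264

264


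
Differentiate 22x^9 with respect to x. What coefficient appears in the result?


We apply the power rule: d/dx [ax^n] = a*n * x^(n-1)
d/dx [22x^9]
= 22 * 9 * x^(9-1)
= 198x^8
The coefficient is 198

198


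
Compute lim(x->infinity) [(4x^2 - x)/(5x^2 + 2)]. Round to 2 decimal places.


For limits at infinity with equal-degree polynomials,
we compare leading coefficients.
Numerator leading term: 4x^2
Denominator leading term: 5x^2
Divide both by x^2:
lim = (4 - 1/x) / (5 + 2/x^2)
As x -> infinity, the 1/x and 1/x^2 terms vanish:
= 4/5 = 0.80

0.80


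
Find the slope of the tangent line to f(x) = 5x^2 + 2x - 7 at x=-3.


The slope of the tangent line equals f'(x) at the point.
f(x) = 5x^2 + 2x - 7
f'(x) = 10x + 2
At x = -3:
f'(-3) = 10 * (-3) + 2
= -30 + 2
= -28

-28


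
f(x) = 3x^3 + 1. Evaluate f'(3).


Differentiate f(x) = 3x^3 + 1 term by term:
f'(x) = 9x^2
Substitute x = 3:
f'(3) = 9 * 3^2 + 0 * 3 + 0
= 81 + 0 + 0
= 81

81


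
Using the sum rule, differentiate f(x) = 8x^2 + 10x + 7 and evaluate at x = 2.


Differentiate term by term using power and sum rules:
f(x) = 8x^2 + 10x + 7
f'(x) = 16x + 10
Substitute x = 2:
f'(2) = 16 * 2 + 10
= 32 + 10
= 42

42


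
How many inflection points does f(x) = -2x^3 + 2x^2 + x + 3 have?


Inflection points occur where f''(x) = 0 and concavity changes.
f(x) = -2x^3 + 2x^2 + x + 3
f'(x) = -6x^2 + 4x + 1
f''(x) = -12x + 4
Set f''(x) = 0:
-12x + 4 = 0
x = -4 / (-12) = 1/3
Since f''(x) is linear (degree 1), it changes sign at this point.
Therefore there is exactly 1 inflection point.

1


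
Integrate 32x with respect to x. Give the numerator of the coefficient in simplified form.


Apply the power rule for integration:
integral of ax^n dx = a/(n+1) * x^(n+1) + C
integral of 32x dx
= 32/2 * x^2 + C
= 16 * x^2 + C
The coefficient in lowest terms is 16 = 16/1, so its numerator is 16

16


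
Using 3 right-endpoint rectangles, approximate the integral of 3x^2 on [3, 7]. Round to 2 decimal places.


Right Riemann sum uses right endpoints of each subinterval.
Interval: [3, 7], n = 3
dx = (7 - 3) / 3 = 4/3
Right endpoints: [13/3, 17/3, 7]
f values: [169/3, 289/3, 147]
Sum = dx * (sum of f values)
= 4/3 * 899/3
= 3596/9 ≈ 399.56

399.56


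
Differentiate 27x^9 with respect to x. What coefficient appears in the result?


We apply the power rule: d/dx [ax^n] = a*n * x^(n-1)
d/dx [27x^9]
= 27 * 9 * x^(9-1)
= 243x^8
The coefficient is 243

243


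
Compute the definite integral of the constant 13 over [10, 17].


The integral of a constant k over [a, b] equals k * (b - a).
integral from 10 to 17 of 13 dx
= 13 * (17 - 10)
= 13 * 7
= 91

91


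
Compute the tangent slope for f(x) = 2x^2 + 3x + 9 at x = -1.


The slope of the tangent line equals f'(x) at the point.
f(x) = 2x^2 + 3x + 9
f'(x) = 4x + 3
At x = -1:
f'(-1) = 4 * (-1) + 3
= -4 + 3
= -1

-1


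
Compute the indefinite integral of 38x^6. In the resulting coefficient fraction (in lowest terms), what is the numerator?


Apply the power rule for integration:
integral of ax^n dx = a/(n+1) * x^(n+1) + C
integral of 38x^6 dx
= 38/7 * x^7 + C
The coefficient in lowest terms is 38/7, and its numerator is 38

38


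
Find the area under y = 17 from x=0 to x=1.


The area under a constant function y = 17 is a rectangle.
Width = 1 - 0 = 1
Height = 17
Area = width * height
= 1 * 17
= 17

17


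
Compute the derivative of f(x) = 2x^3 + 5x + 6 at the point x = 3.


Differentiate f(x) = 2x^3 + 5x + 6 term by term:
f'(x) = 6x^2 + 5
Substitute x = 3:
f'(3) = 6 * 3^2 + 0 * 3 + 5
= 54 + 0 + 5
= 59

59


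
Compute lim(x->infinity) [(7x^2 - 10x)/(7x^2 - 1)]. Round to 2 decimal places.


For limits at infinity with equal-degree polynomials,
we compare leading coefficients.
Numerator leading term: 7x^2
Denominator leading term: 7x^2
Divide both by x^2:
lim = (7 - 10/x) / (7 - 1/x^2)
As x -> infinity, the 1/x and 1/x^2 terms vanish:
= 7/7 = 1 = 1.00

1.00


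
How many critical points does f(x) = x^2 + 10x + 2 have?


Find where f'(x) = 0:
f'(x) = 2x + 10
Set f'(x) = 0:
2x + 10 = 0
x = -10 / 2 = -5
This is a linear equation in x, so there is exactly one solution.
Number of critical points: 1

1


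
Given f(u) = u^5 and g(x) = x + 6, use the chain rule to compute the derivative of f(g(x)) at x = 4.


Using the chain rule: (f(g(x)))' = f'(g(x)) * g'(x)
First, find g(4):
g(4) = 1 * 4 + 6 = 10
Next, f'(u) = 5u^4
And g'(x) = 1
So f'(g(4)) * g'(4)
= 5 * 10^4 * 1
= 5 * 10000 * 1
= 50000

50000


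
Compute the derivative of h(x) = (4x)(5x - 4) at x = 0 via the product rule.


Let u(x) = 4x and v(x) = 5x - 4
u'(x) = 4
v'(x) = 5
Product rule: h'(x) = u'(x)*v(x) + u(x)*v'(x)
= 4 * (5x - 4) + (4x) * 5
At x = 0:
u(0) = 4 * 0 + 0 = 0
v(0) = 5 * 0 - 4 = -4
h'(0) = 4 * (-4) + 0 * 5
= -16 + 0
= -16

-16


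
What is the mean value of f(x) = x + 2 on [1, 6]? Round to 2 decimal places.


Average value = 1/(b-a) * integral from a to b of f(x) dx
First compute the integral of x + 2:
F(x) = (1/2)x^2 + 2x
F(6) = 1/2 * 36 + 2 * 6 = 30
F(1) = 1/2 * 1 + 2 * 1 = 5/2
Integral = 30 - 5/2 = 55/2
Average = (55/2) / (6 - 1) = (55/2) / 5
= 11/2 = 5.50

5.50


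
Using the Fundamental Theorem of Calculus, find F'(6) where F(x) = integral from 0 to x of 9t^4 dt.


By the Fundamental Theorem of Calculus (Part 1):
If F(x) = integral from 0 to x of f(t) dt, then F'(x) = f(x)
Here f(t) = 9t^4
So F'(x) = 9x^4
Evaluate at x = 6:
F'(6) = 9 * 6^4
= 9 * 1296
= 11664

11664


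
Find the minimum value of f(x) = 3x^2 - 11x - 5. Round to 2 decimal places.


For a quadratic f(x) = ax^2 + bx + c with a > 0, the minimum is at the vertex.
Vertex x-coordinate: x = -b/(2a)
x = -(-11) / (2 * 3)
x = 11/6
Substitute back to find the minimum value:
f(11/6) = 3 * (11/6)^2 - 11 * (11/6) - 5
= 121/12 - 121/6 - 5
= -181/12 ≈ -15.08

-15.08


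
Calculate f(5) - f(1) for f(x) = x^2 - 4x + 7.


Net change = f(b) - f(a)
f(x) = x^2 - 4x + 7
Compute f(5):
f(5) = 1 * 5^2 - 4 * 5 + 7
= 25 - 20 + 7
= 12
Compute f(1):
f(1) = 1 * 1^2 - 4 * 1 + 7
= 1 - 4 + 7
= 4
Net change = 12 - 4 = 8

8


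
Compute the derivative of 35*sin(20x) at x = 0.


Apply the chain rule to differentiate 35*sin(20x):
d/dx [35*sin(20x)]
= 35 * cos(20x) * d/dx(20x)
= 35 * 20 * cos(20x)
= 700 * cos(20x)
Evaluate at x = 0:
= 700 * cos(0)
= 700 * 1
= 700

700


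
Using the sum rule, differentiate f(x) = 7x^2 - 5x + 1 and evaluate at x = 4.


Differentiate term by term using power and sum rules:
f(x) = 7x^2 - 5x + 1
f'(x) = 14x - 5
Substitute x = 4:
f'(4) = 14 * 4 - 5
= 56 - 5
= 51

51


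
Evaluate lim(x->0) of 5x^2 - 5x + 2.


Since polynomials are continuous, we use direct substitution.
lim(x->0) of 5x^2 - 5x + 2
= 5 * 0^2 - 5 * 0 + 2
= 0 + 0 + 2
= 2

2


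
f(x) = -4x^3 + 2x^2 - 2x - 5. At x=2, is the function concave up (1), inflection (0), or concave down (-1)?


Concavity is determined by the sign of f''(x).
f(x) = -4x^3 + 2x^2 - 2x - 5
f'(x) = -12x^2 + 4x - 2
f''(x) = -24x + 4
f''(2) = -24 * 2 + 4
= -48 + 4
= -44
Since f''(2) < 0, the function is concave down (-1)

-1


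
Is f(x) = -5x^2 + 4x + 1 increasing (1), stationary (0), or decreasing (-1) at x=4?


Compute f'(x) to determine behavior:
f'(x) = -10x + 4
f'(4) = -10 * 4 + 4
= -40 + 4
= -36
Since f'(4) < 0, the function is decreasing (-1)

-1


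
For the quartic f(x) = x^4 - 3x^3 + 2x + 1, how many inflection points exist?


Inflection points occur where f''(x) = 0 and concavity changes.
f(x) = x^4 - 3x^3 + 2x + 1
f'(x) = 4x^3 - 9x^2 + 2
f''(x) = 12x^2 - 18x
This is a quadratic in x. Use the discriminant to count real roots.
Discriminant = (-18)^2 - 4 * 12 * 0
= 324 - 0
= 324
Since discriminant > 0, f''(x) = 0 has 2 distinct real solutions.
A quadratic with two distinct real roots changes sign at each root, so concavity changes at both.
Number of inflection points: 2

2


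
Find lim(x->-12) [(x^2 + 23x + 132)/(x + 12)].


Direct substitution gives 0/0, so we factor the numerator.
Factor: (x^2 + 23x + 132) = (x + 12)(x + 11)
Cancel the common factor (x + 12):
(x^2 + 23x + 132)/(x + 12) = (x + 11)
Now substitute x = -12:
= (-12) - (-11) = -1

-1


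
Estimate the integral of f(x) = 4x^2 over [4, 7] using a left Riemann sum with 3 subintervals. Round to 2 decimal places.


Left Riemann sum uses left endpoints of each subinterval.
Interval: [4, 7], n = 3
dx = (7 - 4) / 3 = 1
Left endpoints: [4, 5, 6]
f values: [64, 100, 144]
Sum = dx * (sum of f values)
= 1 * 308
= 308 = 308.00

308.00


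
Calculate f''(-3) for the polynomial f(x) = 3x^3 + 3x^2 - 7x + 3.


First derivative:
f'(x) = 9x^2 + 6x - 7
Second derivative:
f''(x) = 18x + 6
Substitute x = -3:
f''(-3) = 18 * (-3) + 6
= -54 + 6
= -48

-48


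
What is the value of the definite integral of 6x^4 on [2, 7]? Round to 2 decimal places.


Find the antiderivative of 6x^4:
F(x) = 6/5 * x^5
Apply the Fundamental Theorem of Calculus:
F(7) - F(2)
= 6/5 * 7^5 - 6/5 * 2^5
= 6/5 * (16807 - 32)
= 6/5 * 16775
= 20130 = 20130.00

20130.00


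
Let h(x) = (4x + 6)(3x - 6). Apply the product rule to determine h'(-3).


Let u(x) = 4x + 6 and v(x) = 3x - 6
u'(x) = 4
v'(x) = 3
Product rule: h'(x) = u'(x)*v(x) + u(x)*v'(x)
= 4 * (3x - 6) + (4x + 6) * 3
At x = -3:
u(-3) = 4 * (-3) + 6 = -6
v(-3) = 3 * (-3) - 6 = -15
h'(-3) = 4 * (-15) + (-6) * 3
= -60 - 18
= -78

-78


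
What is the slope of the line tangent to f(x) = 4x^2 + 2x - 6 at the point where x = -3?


The slope of the tangent line equals f'(x) at the point.
f(x) = 4x^2 + 2x - 6
f'(x) = 8x + 2
At x = -3:
f'(-3) = 8 * (-3) + 2
= -24 + 2
= -22

-22


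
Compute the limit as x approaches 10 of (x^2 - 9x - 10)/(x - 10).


Direct substitution gives 0/0, so we factor the numerator.
Factor: (x^2 - 9x - 10) = (x - 10)(x + 1)
Cancel the common factor (x - 10):
(x^2 - 9x - 10)/(x - 10) = (x + 1)
Now substitute x = 10:
= (10) - (-1) = 11

11


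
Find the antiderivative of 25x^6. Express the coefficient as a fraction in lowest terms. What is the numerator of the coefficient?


Apply the power rule for integration:
integral of ax^n dx = a/(n+1) * x^(n+1) + C
integral of 25x^6 dx
= 25/7 * x^7 + C
The coefficient in lowest terms is 25/7, and its numerator is 25

25


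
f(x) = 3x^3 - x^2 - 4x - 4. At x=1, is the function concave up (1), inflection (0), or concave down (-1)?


Concavity is determined by the sign of f''(x).
f(x) = 3x^3 - x^2 - 4x - 4
f'(x) = 9x^2 - 2x - 4
f''(x) = 18x - 2
f''(1) = 18 * 1 - 2
= 18 - 2
= 16
Since f''(1) > 0, the function is concave up (1)

1


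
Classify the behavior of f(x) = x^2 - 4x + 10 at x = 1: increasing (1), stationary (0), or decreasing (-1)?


Compute f'(x) to determine behavior:
f'(x) = 2x - 4
f'(1) = 2 * 1 - 4
= 2 - 4
= -2
Since f'(1) < 0, the function is decreasing (-1)

-1


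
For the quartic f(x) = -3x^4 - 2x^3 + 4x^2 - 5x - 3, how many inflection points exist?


Inflection points occur where f''(x) = 0 and concavity changes.
f(x) = -3x^4 - 2x^3 + 4x^2 - 5x - 3
f'(x) = -12x^3 - 6x^2 + 8x - 5
f''(x) = -36x^2 - 12x + 8
This is a quadratic in x. Use the discriminant to count real roots.
Discriminant = (-12)^2 - 4 * (-36) * 8
= 144 - (-1152)
= 1296
Since discriminant > 0, f''(x) = 0 has 2 distinct real solutions.
A quadratic with two distinct real roots changes sign at each root, so concavity changes at both.
Number of inflection points: 2

2


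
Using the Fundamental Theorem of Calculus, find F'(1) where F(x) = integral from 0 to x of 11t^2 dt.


By the Fundamental Theorem of Calculus (Part 1):
If F(x) = integral from 0 to x of f(t) dt, then F'(x) = f(x)
Here f(t) = 11t^2
So F'(x) = 11x^2
Evaluate at x = 1:
F'(1) = 11 * 1^2
= 11 * 1
= 11

11


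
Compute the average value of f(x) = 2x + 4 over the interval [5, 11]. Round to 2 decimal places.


Average value = 1/(b-a) * integral from a to b of f(x) dx
First compute the integral of 2x + 4:
F(x) = x^2 + 4x
F(11) = 1 * 121 + 4 * 11 = 165
F(5) = 1 * 25 + 4 * 5 = 45
Integral = 165 - 45 = 120
Average = 120 / (11 - 5) = 120 / 6
= 20 = 20.00

20.00


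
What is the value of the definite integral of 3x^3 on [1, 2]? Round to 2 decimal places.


Find the antiderivative of 3x^3:
F(x) = 3/4 * x^4
Apply the Fundamental Theorem of Calculus:
F(2) - F(1)
= 3/4 * 2^4 - 3/4 * 1^4
= 3/4 * (16 - 1)
= 3/4 * 15
= 45/4 = 11.25

11.25


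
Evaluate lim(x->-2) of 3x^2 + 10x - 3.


Since polynomials are continuous, we use direct substitution.
lim(x->-2) of 3x^2 + 10x - 3
= 3 * (-2)^2 + 10 * (-2) - 3
= 12 - 20 - 3
= -11

-11


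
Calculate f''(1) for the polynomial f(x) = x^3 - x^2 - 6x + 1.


First derivative:
f'(x) = 3x^2 - 2x - 6
Second derivative:
f''(x) = 6x - 2
Substitute x = 1:
f''(1) = 6 * 1 - 2
= 6 - 2
= 4

4


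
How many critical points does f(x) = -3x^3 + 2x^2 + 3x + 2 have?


Find where f'(x) = 0:
f(x) = -3x^3 + 2x^2 + 3x + 2
f'(x) = -9x^2 + 4x + 3
This is a quadratic in x. Use the discriminant to count real roots.
Discriminant = (4)^2 - 4 * (-9) * 3
= 16 - (-108)
= 124
Since discriminant > 0, f'(x) = 0 has 2 real solutions.
Number of critical points: 2

2


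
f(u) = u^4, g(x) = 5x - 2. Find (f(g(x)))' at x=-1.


Using the chain rule: (f(g(x)))' = f'(g(x)) * g'(x)
First, find g(-1):
g(-1) = 5 * (-1) - 2 = -7
Next, f'(u) = 4u^3
And g'(x) = 5
So f'(g(-1)) * g'(-1)
= 4 * (-7)^3 * 5
= 4 * (-343) * 5
= -6860

-6860


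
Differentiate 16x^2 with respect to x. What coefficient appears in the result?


We apply the power rule: d/dx [ax^n] = a*n * x^(n-1)
d/dx [16x^2]
= 16 * 2 * x^(2-1)
= 32x
The coefficient is 32

32


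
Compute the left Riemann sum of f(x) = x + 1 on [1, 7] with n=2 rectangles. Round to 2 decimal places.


Left Riemann sum uses left endpoints of each subinterval.
Interval: [1, 7], n = 2
dx = (7 - 1) / 2 = 3
Left endpoints: [1, 4]
f values: [2, 5]
Sum = dx * (sum of f values)
= 3 * 7
= 21 = 21.00

21.00


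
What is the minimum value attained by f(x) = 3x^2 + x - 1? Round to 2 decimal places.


For a quadratic f(x) = ax^2 + bx + c with a > 0, the minimum is at the vertex.
Vertex x-coordinate: x = -b/(2a)
x = -(1) / (2 * 3)
x = -1/6
Substitute back to find the minimum value:
f(-1/6) = 3 * (-1/6)^2 + 1 * (-1/6) - 1
= 1/12 - 1/6 - 1
= -13/12 ≈ -1.08

-1.08


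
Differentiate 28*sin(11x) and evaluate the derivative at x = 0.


Apply the chain rule to differentiate 28*sin(11x):
d/dx [28*sin(11x)]
= 28 * cos(11x) * d/dx(11x)
= 28 * 11 * cos(11x)
= 308 * cos(11x)
Evaluate at x = 0:
= 308 * cos(0)
= 308 * 1
= 308

308


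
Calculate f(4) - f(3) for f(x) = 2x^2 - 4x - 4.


Net change = f(b) - f(a)
f(x) = 2x^2 - 4x - 4
Compute f(4):
f(4) = 2 * 4^2 - 4 * 4 - 4
= 32 - 16 - 4
= 12
Compute f(3):
f(3) = 2 * 3^2 - 4 * 3 - 4
= 18 - 12 - 4
= 2
Net change = 12 - 2 = 10

10


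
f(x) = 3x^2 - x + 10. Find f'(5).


Differentiate term by term using power and sum rules:
f(x) = 3x^2 - x + 10
f'(x) = 6x - 1
Substitute x = 5:
f'(5) = 6 * 5 - 1
= 30 - 1
= 29

29


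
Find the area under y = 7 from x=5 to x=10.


The area under a constant function y = 7 is a rectangle.
Width = 10 - 5 = 5
Height = 7
Area = width * height
= 5 * 7
= 35

35


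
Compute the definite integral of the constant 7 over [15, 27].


The integral of a constant k over [a, b] equals k * (b - a).
integral from 15 to 27 of 7 dx
= 7 * (27 - 15)
= 7 * 12
= 84

84


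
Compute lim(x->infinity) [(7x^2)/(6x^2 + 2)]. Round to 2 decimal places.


For limits at infinity with equal-degree polynomials,
we compare leading coefficients.
Numerator leading term: 7x^2
Denominator leading term: 6x^2
Divide both by x^2:
lim = (7) / (6 + 2/x^2)
As x -> infinity, the 1/x and 1/x^2 terms vanish:
= 7/6 ≈ 1.17

1.17


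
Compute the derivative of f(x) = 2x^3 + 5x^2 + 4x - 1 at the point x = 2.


Differentiate f(x) = 2x^3 + 5x^2 + 4x - 1 term by term:
f'(x) = 6x^2 + 10x + 4
Substitute x = 2:
f'(2) = 6 * 2^2 + 10 * 2 + 4
= 24 + 20 + 4
= 48

48


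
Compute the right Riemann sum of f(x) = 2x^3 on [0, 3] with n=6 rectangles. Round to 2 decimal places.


Right Riemann sum uses right endpoints of each subinterval.
Interval: [0, 3], n = 6
dx = (3 - 0) / 6 = 1/2
Right endpoints: [1/2, 1, 3/2, 2, 5/2, 3]
f values: [1/4, 2, 27/4, 16, 125/4, 54]
Sum = dx * (sum of f values)
= 1/2 * 441/4
= 441/8 ≈ 55.13

55.13


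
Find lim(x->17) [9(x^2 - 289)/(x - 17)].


Direct substitution gives 0/0, so we factor the numerator.
Factor: 9(x^2 - 289) = 9 * (x - 17)(x + 17)
Cancel the common factor (x - 17):
9(x^2 - 289)/(x - 17) = 9 * (x + 17)
Now substitute x = 17:
= 9 * (17 + 17) = 306

306


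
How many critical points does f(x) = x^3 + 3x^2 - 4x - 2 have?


Find where f'(x) = 0:
f(x) = x^3 + 3x^2 - 4x - 2
f'(x) = 3x^2 + 6x - 4
This is a quadratic in x. Use the discriminant to count real roots.
Discriminant = (6)^2 - 4 * 3 * (-4)
= 36 - (-48)
= 84
Since discriminant > 0, f'(x) = 0 has 2 real solutions.
Number of critical points: 2

2


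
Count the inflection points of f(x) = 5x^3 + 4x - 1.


Inflection points occur where f''(x) = 0 and concavity changes.
f(x) = 5x^3 + 4x - 1
f'(x) = 15x^2 + 4
f''(x) = 30x
Set f''(x) = 0:
30x = 0
x = 0 / 30 = 0
Since f''(x) is linear (degree 1), it changes sign at this point.
Therefore there is exactly 1 inflection point.

1


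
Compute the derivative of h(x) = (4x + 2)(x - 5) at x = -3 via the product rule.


Let u(x) = 4x + 2 and v(x) = x - 5
u'(x) = 4
v'(x) = 1
Product rule: h'(x) = u'(x)*v(x) + u(x)*v'(x)
= 4 * (x - 5) + (4x + 2) * 1
At x = -3:
u(-3) = 4 * (-3) + 2 = -10
v(-3) = 1 * (-3) - 5 = -8
h'(-3) = 4 * (-8) + (-10) * 1
= -32 - 10
= -42

-42


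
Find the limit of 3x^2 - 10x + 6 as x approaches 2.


Since polynomials are continuous, we use direct substitution.
lim(x->2) of 3x^2 - 10x + 6
= 3 * 2^2 - 10 * 2 + 6
= 12 - 20 + 6
= -2

-2


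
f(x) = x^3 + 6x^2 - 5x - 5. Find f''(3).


First derivative:
f'(x) = 3x^2 + 12x - 5
Second derivative:
f''(x) = 6x + 12
Substitute x = 3:
f''(3) = 6 * 3 + 12
= 18 + 12
= 30

30


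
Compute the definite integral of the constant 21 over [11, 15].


The integral of a constant k over [a, b] equals k * (b - a).
integral from 11 to 15 of 21 dx
= 21 * (15 - 11)
= 21 * 4
= 84

84


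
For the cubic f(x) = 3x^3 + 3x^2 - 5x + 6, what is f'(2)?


Differentiate f(x) = 3x^3 + 3x^2 - 5x + 6 term by term:
f'(x) = 9x^2 + 6x - 5
Substitute x = 2:
f'(2) = 9 * 2^2 + 6 * 2 - 5
= 36 + 12 - 5
= 43

43


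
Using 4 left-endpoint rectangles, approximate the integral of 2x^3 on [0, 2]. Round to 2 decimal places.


Left Riemann sum uses left endpoints of each subinterval.
Interval: [0, 2], n = 4
dx = (2 - 0) / 4 = 1/2
Left endpoints: [0, 1/2, 1, 3/2]
f values: [0, 1/4, 2, 27/4]
Sum = dx * (sum of f values)
= 1/2 * 9
= 9/2 = 4.50

4.50


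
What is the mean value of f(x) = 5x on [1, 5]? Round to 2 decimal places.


Average value = 1/(b-a) * integral from a to b of f(x) dx
First compute the integral of 5x:
F(x) = (5/2)x^2
F(5) = 5/2 * 25 + 0 * 5 = 125/2
F(1) = 5/2 * 1 + 0 * 1 = 5/2
Integral = 125/2 - 5/2 = 60
Average = 60 / (5 - 1) = 60 / 4
= 15 = 15.00

15.00


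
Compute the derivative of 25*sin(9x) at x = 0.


Apply the chain rule to differentiate 25*sin(9x):
d/dx [25*sin(9x)]
= 25 * cos(9x) * d/dx(9x)
= 25 * 9 * cos(9x)
= 225 * cos(9x)
Evaluate at x = 0:
= 225 * cos(0)
= 225 * 1
= 225

225


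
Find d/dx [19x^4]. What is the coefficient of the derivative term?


We apply the power rule: d/dx [ax^n] = a*n * x^(n-1)
d/dx [19x^4]
= 19 * 4 * x^(4-1)
= 76x^3
The coefficient is 76

76


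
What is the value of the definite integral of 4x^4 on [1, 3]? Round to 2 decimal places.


Find the antiderivative of 4x^4:
F(x) = 4/5 * x^5
Apply the Fundamental Theorem of Calculus:
F(3) - F(1)
= 4/5 * 3^5 - 4/5 * 1^5
= 4/5 * (243 - 1)
= 4/5 * 242
= 968/5 = 193.60

193.60


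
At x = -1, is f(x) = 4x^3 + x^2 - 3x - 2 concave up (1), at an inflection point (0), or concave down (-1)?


Concavity is determined by the sign of f''(x).
f(x) = 4x^3 + x^2 - 3x - 2
f'(x) = 12x^2 + 2x - 3
f''(x) = 24x + 2
f''(-1) = 24 * (-1) + 2
= -24 + 2
= -22
Since f''(-1) < 0, the function is concave down (-1)

-1


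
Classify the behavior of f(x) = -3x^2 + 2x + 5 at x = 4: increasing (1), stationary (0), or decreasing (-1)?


Compute f'(x) to determine behavior:
f'(x) = -6x + 2
f'(4) = -6 * 4 + 2
= -24 + 2
= -22
Since f'(4) < 0, the function is decreasing (-1)

-1


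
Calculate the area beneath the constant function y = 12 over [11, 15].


The area under a constant function y = 12 is a rectangle.
Width = 15 - 11 = 4
Height = 12
Area = width * height
= 4 * 12
= 48

48


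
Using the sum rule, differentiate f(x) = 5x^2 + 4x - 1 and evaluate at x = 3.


Differentiate term by term using power and sum rules:
f(x) = 5x^2 + 4x - 1
f'(x) = 10x + 4
Substitute x = 3:
f'(3) = 10 * 3 + 4
= 30 + 4
= 34

34


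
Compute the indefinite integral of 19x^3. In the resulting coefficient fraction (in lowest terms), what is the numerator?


Apply the power rule for integration:
integral of ax^n dx = a/(n+1) * x^(n+1) + C
integral of 19x^3 dx
= 19/4 * x^4 + C
The coefficient in lowest terms is 19/4, and its numerator is 19

19


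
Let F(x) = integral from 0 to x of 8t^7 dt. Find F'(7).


By the Fundamental Theorem of Calculus (Part 1):
If F(x) = integral from 0 to x of f(t) dt, then F'(x) = f(x)
Here f(t) = 8t^7
So F'(x) = 8x^7
Evaluate at x = 7:
F'(7) = 8 * 7^7
= 8 * 823543
= 6588344

6588344


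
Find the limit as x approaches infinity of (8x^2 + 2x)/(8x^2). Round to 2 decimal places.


For limits at infinity with equal-degree polynomials,
we compare leading coefficients.
Numerator leading term: 8x^2
Denominator leading term: 8x^2
Divide both by x^2:
lim = (8 + 2/x) / (8)
As x -> infinity, the 1/x and 1/x^2 terms vanish:
= 8/8 = 1 = 1.00

1.00


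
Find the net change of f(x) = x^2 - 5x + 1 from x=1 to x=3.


Net change = f(b) - f(a)
f(x) = x^2 - 5x + 1
Compute f(3):
f(3) = 1 * 3^2 - 5 * 3 + 1
= 9 - 15 + 1
= -5
Compute f(1):
f(1) = 1 * 1^2 - 5 * 1 + 1
= 1 - 5 + 1
= -3
Net change = -5 - (-3) = -2

-2


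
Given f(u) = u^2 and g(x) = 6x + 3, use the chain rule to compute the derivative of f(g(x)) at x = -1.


Using the chain rule: (f(g(x)))' = f'(g(x)) * g'(x)
First, find g(-1):
g(-1) = 6 * (-1) + 3 = -3
Next, f'(u) = 2u
And g'(x) = 6
So f'(g(-1)) * g'(-1)
= 2 * (-3) * 6
= -36

-36


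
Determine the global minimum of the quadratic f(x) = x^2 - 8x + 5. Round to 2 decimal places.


For a quadratic f(x) = ax^2 + bx + c with a > 0, the minimum is at the vertex.
Vertex x-coordinate: x = -b/(2a)
x = -(-8) / (2 * 1)
x = 8/2 = 4
Substitute back to find the minimum value:
f(4) = 1 * 4^2 - 8 * 4 + 5
= 16 - 32 + 5
= -11 = -11.00

-11.00


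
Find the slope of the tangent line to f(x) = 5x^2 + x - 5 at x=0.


The slope of the tangent line equals f'(x) at the point.
f(x) = 5x^2 + x - 5
f'(x) = 10x + 1
At x = 0:
f'(0) = 10 * 0 + 1
= 0 + 1
= 1

1


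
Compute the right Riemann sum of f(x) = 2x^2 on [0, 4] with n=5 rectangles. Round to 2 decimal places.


Right Riemann sum uses right endpoints of each subinterval.
Interval: [0, 4], n = 5
dx = (4 - 0) / 5 = 4/5
Right endpoints: [4/5, 8/5, 12/5, 16/5, 4]
f values: [32/25, 128/25, 288/25, 512/25, 32]
Sum = dx * (sum of f values)
= 4/5 * 352/5
= 1408/25 = 56.32

56.32


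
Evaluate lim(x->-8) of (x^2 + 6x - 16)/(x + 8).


Direct substitution gives 0/0, so we factor the numerator.
Factor: (x^2 + 6x - 16) = (x + 8)(x - 2)
Cancel the common factor (x + 8):
(x^2 + 6x - 16)/(x + 8) = (x - 2)
Now substitute x = -8:
= (-8) - (2) = -10

-10


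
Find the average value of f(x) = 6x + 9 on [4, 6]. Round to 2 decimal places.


Average value = 1/(b-a) * integral from a to b of f(x) dx
First compute the integral of 6x + 9:
F(x) = 3x^2 + 9x
F(6) = 3 * 36 + 9 * 6 = 162
F(4) = 3 * 16 + 9 * 4 = 84
Integral = 162 - 84 = 78
Average = 78 / (6 - 4) = 78 / 2
= 39 = 39.00

39.00


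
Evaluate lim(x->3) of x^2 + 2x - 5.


Since polynomials are continuous, we use direct substitution.
lim(x->3) of x^2 + 2x - 5
= 1 * 3^2 + 2 * 3 - 5
= 9 + 6 - 5
= 10

10
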